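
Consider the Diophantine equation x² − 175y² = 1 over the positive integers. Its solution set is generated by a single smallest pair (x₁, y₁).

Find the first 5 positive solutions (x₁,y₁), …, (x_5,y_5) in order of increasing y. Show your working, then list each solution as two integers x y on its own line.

2024 153
8193151 619344
33165873224 2507104359
134255446617601 10148757825888
543466014742175624 41082169172090265

√175 → a₀=13, period (4,2,1,2,4,26); ℓ=6 even so k=5
step 0: (13, 1)  from 13·(1,0) + (0,1)
…
step 2: (119, 9)  from 2·(53,4) + (13,1)
…
step 4: (463, 35)  from 2·(172,13) + (119,9)
step 5: (2024, 153)  from 4·(463,35) + (172,13)
fundamental: x₁=2024, y₁=153  (since 4096576 − 175·23409 = 1)
k=2:  x_2 = 2024·2024+175·153·153 = 8193151,  y_2 = 2024·153+153·2024 = 619344
k=3:  x_3 = 2024·8193151+175·153·619344 = 33165873224,  y_3 = 2024·619344+153·8193151 = 2507104359
k=4:  x_4 = 2024·33165873224+175·153·2507104359 = 134255446617601,  y_4 = 2024·2507104359+153·33165873224 = 10148757825888
k=5:  x_5 = 2024·134255446617601+175·153·10148757825888 = 543466014742175624,  y_5 = 2024·10148757825888+153·134255446617601 = 41082169172090265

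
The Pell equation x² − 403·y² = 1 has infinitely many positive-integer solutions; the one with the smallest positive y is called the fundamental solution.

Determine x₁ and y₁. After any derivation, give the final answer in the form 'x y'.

669878 33369

[20; 13,2,1,3,1,3,1,2,13,40] for √403; ℓ=10 ⇒ convergent index 9
step 0: (20, 1)  from 20·(1,0) + (0,1)
…
step 2: (542, 27)  from 2·(261,13) + (20,1)
…
step 5: (3754, 187)  from 1·(2951,147) + (803,40)
step 6: (14213, 708)  from 3·(3754,187) + (2951,147)
step 7: (17967, 895)  from 1·(14213,708) + (3754,187)
step 8: (50147, 2498)  from 2·(17967,895) + (14213,708)
step 9: (669878, 33369)  from 13·(50147,2498) + (17967,895)
→ (669878, 33369).  Check: 669878²=448736534884, 403·33369²=448736534883, difference 1.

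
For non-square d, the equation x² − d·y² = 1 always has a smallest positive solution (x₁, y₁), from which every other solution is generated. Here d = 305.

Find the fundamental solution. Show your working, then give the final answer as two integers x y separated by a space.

√305 → a₀=17, period (2,6,2,34); ℓ=4 even so k=3
a_0=17:  p_0=17·1+0=17,  q_0=17·0+1=1
…
a_2=6:  p_2=6·35+17=227,  q_2=6·2+1=13
a_3=2:  p_3=2·227+35=489,  q_3=2·13+2=28
(x₁, y₁) = (489, 28);  489² − 305·28² = 1 ✓

489 28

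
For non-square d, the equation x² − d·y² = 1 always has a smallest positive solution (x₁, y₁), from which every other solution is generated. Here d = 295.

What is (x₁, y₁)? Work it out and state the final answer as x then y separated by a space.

2024999 117900

√295 → a₀=17, period (5,1,2,3,2,6,2,3,2,1,5,34); ℓ=12 even so k=11
k=0  a_k=17  p_k/q_k = 17/1
k=1  a_k=5  p_k/q_k = 86/5
…
k=3  a_k=2  p_k/q_k = 292/17
k=4  a_k=3  p_k/q_k = 979/57
k=5  a_k=2  p_k/q_k = 2250/131
…
k=7  a_k=2  p_k/q_k = 31208/1817
k=8  a_k=3  p_k/q_k = 108103/6294
…
k=10  a_k=1  p_k/q_k = 355517/20699
k=11  a_k=5  p_k/q_k = 2024999/117900
fundamental: x₁=2024999, y₁=117900  (since 4100620950001 − 295·13900410000 = 1)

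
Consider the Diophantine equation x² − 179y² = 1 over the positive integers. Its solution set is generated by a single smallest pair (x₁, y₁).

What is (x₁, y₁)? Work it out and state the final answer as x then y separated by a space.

√179 → a₀=13, period (2,1,1,1,3,…,1,2,26); ℓ=14 even so k=13
i=0: a=13 ⇒ p=13, q=1
i=1: a=2 ⇒ p=27, q=2
…
i=3: a=1 ⇒ p=67, q=5
…
i=5: a=3 ⇒ p=388, q=29
i=6: a=5 ⇒ p=2047, q=153
i=7: a=13 ⇒ p=26999, q=2018
i=8: a=5 ⇒ p=137042, q=10243
…
i=10: a=1 ⇒ p=575167, q=42990
i=11: a=1 ⇒ p=1013292, q=75737
i=12: a=1 ⇒ p=1588459, q=118727
i=13: a=2 ⇒ p=4190210, q=313191
fundamental: x₁=4190210, y₁=313191  (since 17557859844100 − 179·98088602481 = 1)

4190210 313191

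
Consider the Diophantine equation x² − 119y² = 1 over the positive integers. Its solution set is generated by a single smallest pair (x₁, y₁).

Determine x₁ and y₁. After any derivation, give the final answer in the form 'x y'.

120 11

[10; 1,9,1,20] for √119; ℓ=4 ⇒ convergent index 3
k=0  a_k=10  p_k/q_k = 10/1
k=1  a_k=1  p_k/q_k = 11/1
k=2  a_k=9  p_k/q_k = 109/10
k=3  a_k=1  p_k/q_k = 120/11
→ (120, 11).  Check: 120²=14400, 119·11²=14399, difference 1.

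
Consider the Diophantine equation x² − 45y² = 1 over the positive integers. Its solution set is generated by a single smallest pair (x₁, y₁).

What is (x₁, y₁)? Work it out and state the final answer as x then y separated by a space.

d=45: √d = [6; 1,2,2,2,1,12] (ℓ=6, even), read p_5/q_5
a_0=6:  p_0=6·1+0=6,  q_0=6·0+1=1
…
a_3=2:  p_3=2·20+7=47,  q_3=2·3+1=7
a_4=2:  p_4=2·47+20=114,  q_4=2·7+3=17
a_5=1:  p_5=1·114+47=161,  q_5=1·17+7=24
fundamental: x₁=161, y₁=24  (since 25921 − 45·576 = 1)

161 24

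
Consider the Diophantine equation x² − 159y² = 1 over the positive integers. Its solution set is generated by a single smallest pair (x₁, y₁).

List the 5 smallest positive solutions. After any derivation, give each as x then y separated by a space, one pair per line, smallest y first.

[12; 1,1,1,1,3,1,1,1,1,24] for √159; ℓ=10 ⇒ convergent index 9
a_0=12:  p_0=12·1+0=12,  q_0=12·0+1=1
a_1=1:  p_1=1·12+1=13,  q_1=1·1+0=1
…
a_4=1:  p_4=1·38+25=63,  q_4=1·3+2=5
…
a_6=1:  p_6=1·227+63=290,  q_6=1·18+5=23
a_7=1:  p_7=1·290+227=517,  q_7=1·23+18=41
a_8=1:  p_8=1·517+290=807,  q_8=1·41+23=64
a_9=1:  p_9=1·807+517=1324,  q_9=1·64+41=105
fundamental: x₁=1324, y₁=105  (since 1752976 − 159·11025 = 1)
k=2:  x_2 = 1324·1324+159·105·105 = 3505951,  y_2 = 1324·105+105·1324 = 278040
k=3:  x_3 = 1324·3505951+159·105·278040 = 9283756924,  y_3 = 1324·278040+105·3505951 = 736249815
k=4:  x_4 = 1324·9283756924+159·105·736249815 = 24583384828801,  y_4 = 1324·736249815+105·9283756924 = 1949589232080
k=5:  x_5 = 1324·24583384828801+159·105·1949589232080 = 65096793742908124,  y_5 = 1324·1949589232080+105·24583384828801 = 5162511550298025

1324 105
3505951 278040
9283756924 736249815
24583384828801 1949589232080
65096793742908124 5162511550298025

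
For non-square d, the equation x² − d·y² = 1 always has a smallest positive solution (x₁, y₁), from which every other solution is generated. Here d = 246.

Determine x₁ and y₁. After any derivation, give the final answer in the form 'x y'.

88805 5662

√246 = [15; 1,2,5,1,14,1,5,2,1,30, …], period ℓ=10 (even) → k=9
step 0: (15, 1)  from 15·(1,0) + (0,1)
step 1: (16, 1)  from 1·(15,1) + (1,0)
step 2: (47, 3)  from 2·(16,1) + (15,1)
step 3: (251, 16)  from 5·(47,3) + (16,1)
…
step 5: (4423, 282)  from 14·(298,19) + (251,16)
…
step 7: (28028, 1787)  from 5·(4721,301) + (4423,282)
step 8: (60777, 3875)  from 2·(28028,1787) + (4721,301)
step 9: (88805, 5662)  from 1·(60777,3875) + (28028,1787)
→ (88805, 5662).  Check: 88805²=7886328025, 246·5662²=7886328024, difference 1.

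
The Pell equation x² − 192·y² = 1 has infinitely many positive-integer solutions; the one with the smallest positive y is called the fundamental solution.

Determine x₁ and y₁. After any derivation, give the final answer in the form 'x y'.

√192 → a₀=13, period (1,5,1,26); ℓ=4 even so k=3
step 0: (13, 1)  from 13·(1,0) + (0,1)
…
step 2: (83, 6)  from 5·(14,1) + (13,1)
step 3: (97, 7)  from 1·(83,6) + (14,1)
→ (97, 7).  Check: 97²=9409, 192·7²=9408, difference 1.

97 7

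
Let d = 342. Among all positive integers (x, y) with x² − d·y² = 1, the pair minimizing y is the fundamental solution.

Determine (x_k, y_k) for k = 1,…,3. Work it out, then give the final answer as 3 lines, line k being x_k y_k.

37 2
2737 148
202501 10950

[18; 2,36] for √342; ℓ=2 ⇒ convergent index 1
step 0: (18, 1)  from 18·(1,0) + (0,1)
step 1: (37, 2)  from 2·(18,1) + (1,0)
→ (37, 2).  Check: 37²=1369, 342·2²=1368, difference 1.
(37+2√342)^2 = 2737 + 148√342
(37+2√342)^3 = 202501 + 10950√342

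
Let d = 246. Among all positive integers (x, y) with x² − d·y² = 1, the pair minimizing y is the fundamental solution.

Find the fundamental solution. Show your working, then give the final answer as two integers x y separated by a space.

[15; 1,2,5,1,14,1,5,2,1,30] for √246; ℓ=10 ⇒ convergent index 9
a_0=15:  p_0=15·1+0=15,  q_0=15·0+1=1
…
a_4=1:  p_4=1·251+47=298,  q_4=1·16+3=19
…
a_7=5:  p_7=5·4721+4423=28028,  q_7=5·301+282=1787
a_8=2:  p_8=2·28028+4721=60777,  q_8=2·1787+301=3875
a_9=1:  p_9=1·60777+28028=88805,  q_9=1·3875+1787=5662
(x₁, y₁) = (88805, 5662);  88805² − 246·5662² = 1 ✓

88805 5662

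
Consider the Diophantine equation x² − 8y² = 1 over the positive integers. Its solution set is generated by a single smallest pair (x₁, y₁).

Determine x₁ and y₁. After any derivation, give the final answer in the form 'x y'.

3 1

d=8: √d = [2; 1,4] (ℓ=2, even), read p_1/q_1
step 0: (2, 1)  from 2·(1,0) + (0,1)
step 1: (3, 1)  from 1·(2,1) + (1,0)
fundamental: x₁=3, y₁=1  (since 9 − 8·1 = 1)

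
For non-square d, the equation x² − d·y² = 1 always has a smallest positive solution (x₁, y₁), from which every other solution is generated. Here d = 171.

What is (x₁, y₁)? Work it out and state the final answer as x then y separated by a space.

d=171: √d = [13; 13,26] (ℓ=2, even), read p_1/q_1
k=0  a_k=13  p_k/q_k = 13/1
k=1  a_k=13  p_k/q_k = 170/13
→ (170, 13).  Check: 170²=28900, 171·13²=28899, difference 1.

170 13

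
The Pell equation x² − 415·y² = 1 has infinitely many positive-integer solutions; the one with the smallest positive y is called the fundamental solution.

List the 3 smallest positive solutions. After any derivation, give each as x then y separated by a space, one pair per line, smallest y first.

18412804 903849
678062702284831 33284788965192
24970071273761872339444 1225732590794885332887

d=415: √d = [20; 2,1,2,4,6,…,1,2,40] (ℓ=16, even), read p_15/q_15
step 0: (20, 1)  from 20·(1,0) + (0,1)
…
step 2: (61, 3)  from 1·(41,2) + (20,1)
…
step 4: (713, 35)  from 4·(163,8) + (61,3)
step 5: (4441, 218)  from 6·(713,35) + (163,8)
step 6: (5154, 253)  from 1·(4441,218) + (713,35)
step 7: (9595, 471)  from 1·(5154,253) + (4441,218)
step 8: (33939, 1666)  from 3·(9595,471) + (5154,253)
step 9: (43534, 2137)  from 1·(33939,1666) + (9595,471)
step 10: (77473, 3803)  from 1·(43534,2137) + (33939,1666)
step 11: (508372, 24955)  from 6·(77473,3803) + (43534,2137)
step 12: (2110961, 103623)  from 4·(508372,24955) + (77473,3803)
step 13: (4730294, 232201)  from 2·(2110961,103623) + (508372,24955)
step 14: (6841255, 335824)  from 1·(4730294,232201) + (2110961,103623)
step 15: (18412804, 903849)  from 2·(6841255,335824) + (4730294,232201)
(x₁, y₁) = (18412804, 903849);  18412804² − 415·903849² = 1 ✓
(x_2, y_2) = (18412804·18412804 + 415·903849·903849, 18412804·903849 + 903849·18412804) = (678062702284831, 33284788965192)
(x_3, y_3) = (18412804·678062702284831 + 415·903849·33284788965192, 18412804·33284788965192 + 903849·678062702284831) = (24970071273761872339444, 1225732590794885332887)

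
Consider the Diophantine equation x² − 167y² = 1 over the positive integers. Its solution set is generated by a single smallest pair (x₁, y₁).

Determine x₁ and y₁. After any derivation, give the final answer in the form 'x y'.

168 13

d=167: √d = [12; 1,11,1,24] (ℓ=4, even), read p_3/q_3
a_0=12:  p_0=12·1+0=12,  q_0=12·0+1=1
a_1=1:  p_1=1·12+1=13,  q_1=1·1+0=1
a_2=11:  p_2=11·13+12=155,  q_2=11·1+1=12
a_3=1:  p_3=1·155+13=168,  q_3=1·12+1=13
→ (168, 13).  Check: 168²=28224, 167·13²=28223, difference 1.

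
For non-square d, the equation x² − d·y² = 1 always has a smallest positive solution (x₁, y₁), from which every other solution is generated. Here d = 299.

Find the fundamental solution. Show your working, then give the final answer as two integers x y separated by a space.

415 24

d=299: √d = [17; 3,2,3,34] (ℓ=4, even), read p_3/q_3
i=0: a=17 ⇒ p=17, q=1
…
i=2: a=2 ⇒ p=121, q=7
i=3: a=3 ⇒ p=415, q=24
(x₁, y₁) = (415, 24);  415² − 299·24² = 1 ✓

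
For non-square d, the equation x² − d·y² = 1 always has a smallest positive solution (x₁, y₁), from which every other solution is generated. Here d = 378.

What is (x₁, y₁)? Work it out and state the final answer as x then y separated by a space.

√378 → a₀=19, period (2,3,1,4,1,3,2,38); ℓ=8 even so k=7
a_0=19:  p_0=19·1+0=19,  q_0=19·0+1=1
a_1=2:  p_1=2·19+1=39,  q_1=2·1+0=2
…
a_3=1:  p_3=1·136+39=175,  q_3=1·7+2=9
a_4=4:  p_4=4·175+136=836,  q_4=4·9+7=43
a_5=1:  p_5=1·836+175=1011,  q_5=1·43+9=52
a_6=3:  p_6=3·1011+836=3869,  q_6=3·52+43=199
a_7=2:  p_7=2·3869+1011=8749,  q_7=2·199+52=450
(x₁, y₁) = (8749, 450);  8749² − 378·450² = 1 ✓

8749 450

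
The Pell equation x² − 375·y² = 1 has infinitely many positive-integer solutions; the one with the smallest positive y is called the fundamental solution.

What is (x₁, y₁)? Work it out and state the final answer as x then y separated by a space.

d=375: √d = [19; 2,1,2,1,5,1,2,1,2,38] (ℓ=10, even), read p_9/q_9
i=0: a=19 ⇒ p=19, q=1
…
i=8: a=1 ⇒ p=5519, q=285
i=9: a=2 ⇒ p=15124, q=781
(x₁, y₁) = (15124, 781);  15124² − 375·781² = 1 ✓

15124 781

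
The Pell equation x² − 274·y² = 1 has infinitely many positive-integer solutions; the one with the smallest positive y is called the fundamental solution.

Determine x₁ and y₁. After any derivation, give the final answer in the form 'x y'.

3959299 239190

d=274: √d = [16; 1,1,4,4,1,1,32] (ℓ=7, odd), read p_13/q_13
a_0=16:  p_0=16·1+0=16,  q_0=16·0+1=1
a_1=1:  p_1=1·16+1=17,  q_1=1·1+0=1
a_2=1:  p_2=1·17+16=33,  q_2=1·1+1=2
a_3=4:  p_3=4·33+17=149,  q_3=4·2+1=9
a_4=4:  p_4=4·149+33=629,  q_4=4·9+2=38
a_5=1:  p_5=1·629+149=778,  q_5=1·38+9=47
a_6=1:  p_6=1·778+629=1407,  q_6=1·47+38=85
a_7=32:  p_7=32·1407+778=45802,  q_7=32·85+47=2767
…
a_10=4:  p_10=4·93011+47209=419253,  q_10=4·5619+2852=25328
…
a_12=1:  p_12=1·1770023+419253=2189276,  q_12=1·106931+25328=132259
a_13=1:  p_13=1·2189276+1770023=3959299,  q_13=1·132259+106931=239190
→ (3959299, 239190).  Check: 3959299²=15676048571401, 274·239190²=15676048571400, difference 1.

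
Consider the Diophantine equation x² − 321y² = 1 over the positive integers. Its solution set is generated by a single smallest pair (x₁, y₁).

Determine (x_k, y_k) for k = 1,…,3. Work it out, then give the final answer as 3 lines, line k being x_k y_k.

√321 = [17; 1,10,1,34, …], period ℓ=4 (even) → k=3
a_0=17:  p_0=17·1+0=17,  q_0=17·0+1=1
…
a_2=10:  p_2=10·18+17=197,  q_2=10·1+1=11
a_3=1:  p_3=1·197+18=215,  q_3=1·11+1=12
(x₁, y₁) = (215, 12);  215² − 321·12² = 1 ✓
k=2:  x_2 = 215·215+321·12·12 = 92449,  y_2 = 215·12+12·215 = 5160
k=3:  x_3 = 215·92449+321·12·5160 = 39752855,  y_3 = 215·5160+12·92449 = 2218788

215 12
92449 5160
39752855 2218788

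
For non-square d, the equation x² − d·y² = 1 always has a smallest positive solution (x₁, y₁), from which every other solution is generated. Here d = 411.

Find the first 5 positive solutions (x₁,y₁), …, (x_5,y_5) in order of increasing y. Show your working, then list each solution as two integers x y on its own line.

49730 2453
4946145799 243975380
491943661118810 24265791292347
48928716529930696801 2413475601692857240
4866450145574963442708650 240044283320105789798053

√411 = [20; 3,1,1,1,19,1,1,1,3,40, …], period ℓ=10 (even) → k=9
k=0  a_k=20  p_k/q_k = 20/1
k=1  a_k=3  p_k/q_k = 61/3
k=2  a_k=1  p_k/q_k = 81/4
…
k=5  a_k=19  p_k/q_k = 4379/216
k=6  a_k=1  p_k/q_k = 4602/227
k=7  a_k=1  p_k/q_k = 8981/443
k=8  a_k=1  p_k/q_k = 13583/670
k=9  a_k=3  p_k/q_k = 49730/2453
→ (49730, 2453).  Check: 49730²=2473072900, 411·2453²=2473072899, difference 1.
n=2: (49730,2453)∘(49730,2453) = (49730·49730+411·2453·2453, 49730·2453+2453·49730) = (4946145799,243975380)
n=3: (4946145799,243975380)∘(49730,2453) = (49730·4946145799+411·2453·243975380, 49730·243975380+2453·4946145799) = (491943661118810,24265791292347)
n=4: (491943661118810,24265791292347)∘(49730,2453) = (49730·491943661118810+411·2453·24265791292347, 49730·24265791292347+2453·491943661118810) = (48928716529930696801,2413475601692857240)
n=5: (48928716529930696801,2413475601692857240)∘(49730,2453) = (49730·48928716529930696801+411·2453·2413475601692857240, 49730·2413475601692857240+2453·48928716529930696801) = (4866450145574963442708650,240044283320105789798053)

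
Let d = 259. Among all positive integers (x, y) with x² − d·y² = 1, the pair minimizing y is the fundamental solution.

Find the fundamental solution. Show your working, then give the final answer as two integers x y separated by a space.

847225 52644

√259 → a₀=16, period (10,1,2,3,4,3,2,1,10,32); ℓ=10 even so k=9
k=0  a_k=16  p_k/q_k = 16/1
…
k=3  a_k=2  p_k/q_k = 515/32
k=4  a_k=3  p_k/q_k = 1722/107
k=5  a_k=4  p_k/q_k = 7403/460
k=6  a_k=3  p_k/q_k = 23931/1487
k=7  a_k=2  p_k/q_k = 55265/3434
k=8  a_k=1  p_k/q_k = 79196/4921
k=9  a_k=10  p_k/q_k = 847225/52644
fundamental: x₁=847225, y₁=52644  (since 717790200625 − 259·2771390736 = 1)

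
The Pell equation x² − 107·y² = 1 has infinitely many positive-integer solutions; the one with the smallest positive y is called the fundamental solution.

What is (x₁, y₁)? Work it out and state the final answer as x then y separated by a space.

√107 → a₀=10, period (2,1,9,1,2,20); ℓ=6 even so k=5
a_0=10:  p_0=10·1+0=10,  q_0=10·0+1=1
a_1=2:  p_1=2·10+1=21,  q_1=2·1+0=2
a_2=1:  p_2=1·21+10=31,  q_2=1·2+1=3
a_3=9:  p_3=9·31+21=300,  q_3=9·3+2=29
a_4=1:  p_4=1·300+31=331,  q_4=1·29+3=32
a_5=2:  p_5=2·331+300=962,  q_5=2·32+29=93
(x₁, y₁) = (962, 93);  962² − 107·93² = 1 ✓

962 93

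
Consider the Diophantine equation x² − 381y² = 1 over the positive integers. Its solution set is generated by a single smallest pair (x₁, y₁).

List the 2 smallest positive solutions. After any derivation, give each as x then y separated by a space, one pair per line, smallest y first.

1015 52
2060449 105560

√381 → a₀=19, period (1,1,12,1,1,38); ℓ=6 even so k=5
k=0  a_k=19  p_k/q_k = 19/1
k=1  a_k=1  p_k/q_k = 20/1
k=2  a_k=1  p_k/q_k = 39/2
…
k=4  a_k=1  p_k/q_k = 527/27
k=5  a_k=1  p_k/q_k = 1015/52
→ (1015, 52).  Check: 1015²=1030225, 381·52²=1030224, difference 1.
n=2: (1015,52)∘(1015,52) = (1015·1015+381·52·52, 1015·52+52·1015) = (2060449,105560)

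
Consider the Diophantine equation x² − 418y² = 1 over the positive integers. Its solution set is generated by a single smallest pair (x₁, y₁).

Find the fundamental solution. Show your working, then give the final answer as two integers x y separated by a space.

33857 1656

[20; 2,4,20,4,2,40] for √418; ℓ=6 ⇒ convergent index 5
k=0  a_k=20  p_k/q_k = 20/1
k=1  a_k=2  p_k/q_k = 41/2
k=2  a_k=4  p_k/q_k = 184/9
k=3  a_k=20  p_k/q_k = 3721/182
k=4  a_k=4  p_k/q_k = 15068/737
k=5  a_k=2  p_k/q_k = 33857/1656
fundamental: x₁=33857, y₁=1656  (since 1146296449 − 418·2742336 = 1)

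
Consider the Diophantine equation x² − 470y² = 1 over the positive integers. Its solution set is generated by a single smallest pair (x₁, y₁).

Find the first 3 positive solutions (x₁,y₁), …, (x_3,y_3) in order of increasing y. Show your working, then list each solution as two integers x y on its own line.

√470 = [21; 1,2,8,2,1,42, …], period ℓ=6 (even) → k=5
step 0: (21, 1)  from 21·(1,0) + (0,1)
step 1: (22, 1)  from 1·(21,1) + (1,0)
…
step 4: (1149, 53)  from 2·(542,25) + (65,3)
step 5: (1691, 78)  from 1·(1149,53) + (542,25)
fundamental: x₁=1691, y₁=78  (since 2859481 − 470·6084 = 1)
(x_2, y_2) = (1691·1691 + 470·78·78, 1691·78 + 78·1691) = (5718961, 263796)
(x_3, y_3) = (1691·5718961 + 470·78·263796, 1691·263796 + 78·5718961) = (19341524411, 892157994)

1691 78
5718961 263796
19341524411 892157994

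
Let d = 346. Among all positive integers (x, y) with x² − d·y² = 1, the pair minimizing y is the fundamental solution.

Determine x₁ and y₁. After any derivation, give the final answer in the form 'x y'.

√346 = [18; 1,1,1,1,36, …], period ℓ=5 (odd) → k=9
i=0: a=18 ⇒ p=18, q=1
…
i=2: a=1 ⇒ p=37, q=2
i=3: a=1 ⇒ p=56, q=3
i=4: a=1 ⇒ p=93, q=5
i=5: a=36 ⇒ p=3404, q=183
i=6: a=1 ⇒ p=3497, q=188
i=7: a=1 ⇒ p=6901, q=371
i=8: a=1 ⇒ p=10398, q=559
i=9: a=1 ⇒ p=17299, q=930
(x₁, y₁) = (17299, 930);  17299² − 346·930² = 1 ✓

17299 930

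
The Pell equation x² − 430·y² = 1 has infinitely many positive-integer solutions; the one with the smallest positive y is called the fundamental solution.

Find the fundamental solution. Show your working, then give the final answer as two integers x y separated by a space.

[20; 1,2,1,3,1,…,2,1,40] for √430; ℓ=14 ⇒ convergent index 13
i=0: a=20 ⇒ p=20, q=1
…
i=2: a=2 ⇒ p=62, q=3
…
i=8: a=6 ⇒ p=133439, q=6435
…
i=10: a=3 ⇒ p=599138, q=28893
i=11: a=1 ⇒ p=754371, q=36379
i=12: a=2 ⇒ p=2107880, q=101651
i=13: a=1 ⇒ p=2862251, q=138030
fundamental: x₁=2862251, y₁=138030  (since 8192480787001 − 430·19052280900 = 1)

2862251 138030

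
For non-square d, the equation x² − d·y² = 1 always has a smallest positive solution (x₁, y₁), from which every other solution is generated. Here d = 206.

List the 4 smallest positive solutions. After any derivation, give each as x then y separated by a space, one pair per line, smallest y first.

59535 4148
7088832449 493902360
844067279642895 58808954001052
100503090979990675201 7002382152411359280

[14; 2,1,5,14,5,1,2,28] for √206; ℓ=8 ⇒ convergent index 7
i=0: a=14 ⇒ p=14, q=1
…
i=4: a=14 ⇒ p=3459, q=241
i=5: a=5 ⇒ p=17539, q=1222
i=6: a=1 ⇒ p=20998, q=1463
i=7: a=2 ⇒ p=59535, q=4148
fundamental: x₁=59535, y₁=4148  (since 3544416225 − 206·17205904 = 1)
k=2:  x_2 = 59535·59535+206·4148·4148 = 7088832449,  y_2 = 59535·4148+4148·59535 = 493902360
k=3:  x_3 = 59535·7088832449+206·4148·493902360 = 844067279642895,  y_3 = 59535·493902360+4148·7088832449 = 58808954001052
k=4:  x_4 = 59535·844067279642895+206·4148·58808954001052 = 100503090979990675201,  y_4 = 59535·58808954001052+4148·844067279642895 = 7002382152411359280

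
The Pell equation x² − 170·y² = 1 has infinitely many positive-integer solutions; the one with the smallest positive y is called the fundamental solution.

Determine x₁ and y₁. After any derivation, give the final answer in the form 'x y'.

339 26

[13; 26] for √170; ℓ=1 ⇒ convergent index 1
a_0=13:  p_0=13·1+0=13,  q_0=13·0+1=1
a_1=26:  p_1=26·13+1=339,  q_1=26·1+0=26
(x₁, y₁) = (339, 26);  339² − 170·26² = 1 ✓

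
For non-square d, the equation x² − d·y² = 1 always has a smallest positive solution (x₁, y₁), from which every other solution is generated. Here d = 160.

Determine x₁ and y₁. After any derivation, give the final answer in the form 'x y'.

721 57

d=160: √d = [12; 1,1,1,5,1,1,1,24] (ℓ=8, even), read p_7/q_7
step 0: (12, 1)  from 12·(1,0) + (0,1)
step 1: (13, 1)  from 1·(12,1) + (1,0)
…
step 3: (38, 3)  from 1·(25,2) + (13,1)
…
step 6: (468, 37)  from 1·(253,20) + (215,17)
step 7: (721, 57)  from 1·(468,37) + (253,20)
(x₁, y₁) = (721, 57);  721² − 160·57² = 1 ✓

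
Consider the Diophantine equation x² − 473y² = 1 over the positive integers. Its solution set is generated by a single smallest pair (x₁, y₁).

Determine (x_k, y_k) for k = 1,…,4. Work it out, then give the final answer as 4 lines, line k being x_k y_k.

87 4
15137 696
2633751 121100
458257537 21070704

[21; 1,2,1,42] for √473; ℓ=4 ⇒ convergent index 3
step 0: (21, 1)  from 21·(1,0) + (0,1)
…
step 2: (65, 3)  from 2·(22,1) + (21,1)
step 3: (87, 4)  from 1·(65,3) + (22,1)
(x₁, y₁) = (87, 4);  87² − 473·4² = 1 ✓
k=2:  x_2 = 87·87+473·4·4 = 15137,  y_2 = 87·4+4·87 = 696
k=3:  x_3 = 87·15137+473·4·696 = 2633751,  y_3 = 87·696+4·15137 = 121100
k=4:  x_4 = 87·2633751+473·4·121100 = 458257537,  y_4 = 87·121100+4·2633751 = 21070704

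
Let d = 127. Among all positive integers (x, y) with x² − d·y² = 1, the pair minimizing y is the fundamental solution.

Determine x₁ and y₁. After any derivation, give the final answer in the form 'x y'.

4730624 419775

√127 → a₀=11, period (3,1,2,2,7,11,7,2,2,1,3,22); ℓ=12 even so k=11
step 0: (11, 1)  from 11·(1,0) + (0,1)
…
step 2: (45, 4)  from 1·(34,3) + (11,1)
step 3: (124, 11)  from 2·(45,4) + (34,3)
step 4: (293, 26)  from 2·(124,11) + (45,4)
step 5: (2175, 193)  from 7·(293,26) + (124,11)
step 6: (24218, 2149)  from 11·(2175,193) + (293,26)
step 7: (171701, 15236)  from 7·(24218,2149) + (2175,193)
step 8: (367620, 32621)  from 2·(171701,15236) + (24218,2149)
step 9: (906941, 80478)  from 2·(367620,32621) + (171701,15236)
step 10: (1274561, 113099)  from 1·(906941,80478) + (367620,32621)
step 11: (4730624, 419775)  from 3·(1274561,113099) + (906941,80478)
fundamental: x₁=4730624, y₁=419775  (since 22378803429376 − 127·176211050625 = 1)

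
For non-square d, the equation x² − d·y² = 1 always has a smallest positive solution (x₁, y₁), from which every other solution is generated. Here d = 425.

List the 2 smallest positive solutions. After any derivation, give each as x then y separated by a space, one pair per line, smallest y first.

143649 6968
41270070401 2001892464

√425 → a₀=20, period (1,1,1,1,1,1,40); ℓ=7 odd so k=13
i=0: a=20 ⇒ p=20, q=1
…
i=2: a=1 ⇒ p=41, q=2
i=3: a=1 ⇒ p=62, q=3
…
i=7: a=40 ⇒ p=10885, q=528
…
i=10: a=1 ⇒ p=33191, q=1610
i=11: a=1 ⇒ p=55229, q=2679
i=12: a=1 ⇒ p=88420, q=4289
i=13: a=1 ⇒ p=143649, q=6968
→ (143649, 6968).  Check: 143649²=20635035201, 425·6968²=20635035200, difference 1.
(143649+6968√425)^2 = 41270070401 + 2001892464√425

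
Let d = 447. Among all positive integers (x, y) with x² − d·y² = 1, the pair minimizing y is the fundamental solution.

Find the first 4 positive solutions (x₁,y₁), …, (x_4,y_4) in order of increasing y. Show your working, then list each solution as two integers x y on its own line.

148 7
43807 2072
12966724 613305
3838106497 181536208

[21; 7,42] for √447; ℓ=2 ⇒ convergent index 1
i=0: a=21 ⇒ p=21, q=1
i=1: a=7 ⇒ p=148, q=7
fundamental: x₁=148, y₁=7  (since 21904 − 447·49 = 1)
n=2: (148,7)∘(148,7) = (148·148+447·7·7, 148·7+7·148) = (43807,2072)
n=3: (43807,2072)∘(148,7) = (148·43807+447·7·2072, 148·2072+7·43807) = (12966724,613305)
n=4: (12966724,613305)∘(148,7) = (148·12966724+447·7·613305, 148·613305+7·12966724) = (3838106497,181536208)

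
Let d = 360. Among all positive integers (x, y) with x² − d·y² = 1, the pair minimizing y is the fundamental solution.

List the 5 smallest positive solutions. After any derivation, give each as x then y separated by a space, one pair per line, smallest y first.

√360 = [18; 1,36, …], period ℓ=2 (even) → k=1
i=0: a=18 ⇒ p=18, q=1
i=1: a=1 ⇒ p=19, q=1
→ (19, 1).  Check: 19²=361, 360·1²=360, difference 1.
k=2:  x_2 = 19·19+360·1·1 = 721,  y_2 = 19·1+1·19 = 38
k=3:  x_3 = 19·721+360·1·38 = 27379,  y_3 = 19·38+1·721 = 1443
k=4:  x_4 = 19·27379+360·1·1443 = 1039681,  y_4 = 19·1443+1·27379 = 54796
k=5:  x_5 = 19·1039681+360·1·54796 = 39480499,  y_5 = 19·54796+1·1039681 = 2080805

19 1
721 38
27379 1443
1039681 54796
39480499 2080805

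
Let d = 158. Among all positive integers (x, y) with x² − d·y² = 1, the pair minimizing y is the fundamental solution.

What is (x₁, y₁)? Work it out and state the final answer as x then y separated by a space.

[12; 1,1,3,12,3,1,1,24] for √158; ℓ=8 ⇒ convergent index 7
i=0: a=12 ⇒ p=12, q=1
…
i=4: a=12 ⇒ p=1081, q=86
i=5: a=3 ⇒ p=3331, q=265
i=6: a=1 ⇒ p=4412, q=351
i=7: a=1 ⇒ p=7743, q=616
(x₁, y₁) = (7743, 616);  7743² − 158·616² = 1 ✓

7743 616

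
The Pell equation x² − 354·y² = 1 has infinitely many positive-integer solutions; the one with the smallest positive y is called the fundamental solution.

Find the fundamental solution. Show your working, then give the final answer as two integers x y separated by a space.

√354 → a₀=18, period (1,4,2,2,18,2,2,4,1,36); ℓ=10 even so k=9
k=0  a_k=18  p_k/q_k = 18/1
…
k=4  a_k=2  p_k/q_k = 508/27
k=5  a_k=18  p_k/q_k = 9351/497
k=6  a_k=2  p_k/q_k = 19210/1021
…
k=8  a_k=4  p_k/q_k = 210294/11177
k=9  a_k=1  p_k/q_k = 258065/13716
fundamental: x₁=258065, y₁=13716  (since 66597544225 − 354·188128656 = 1)

258065 13716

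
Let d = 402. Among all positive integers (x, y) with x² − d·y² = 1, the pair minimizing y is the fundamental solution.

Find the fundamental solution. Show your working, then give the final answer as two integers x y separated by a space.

401 20

√402 = [20; 20,40, …], period ℓ=2 (even) → k=1
k=0  a_k=20  p_k/q_k = 20/1
k=1  a_k=20  p_k/q_k = 401/20
(x₁, y₁) = (401, 20);  401² − 402·20² = 1 ✓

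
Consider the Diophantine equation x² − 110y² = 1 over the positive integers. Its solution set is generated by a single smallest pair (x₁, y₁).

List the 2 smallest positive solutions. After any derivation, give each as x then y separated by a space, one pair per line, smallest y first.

21 2
881 84

√110 → a₀=10, period (2,20); ℓ=2 even so k=1
a_0=10:  p_0=10·1+0=10,  q_0=10·0+1=1
a_1=2:  p_1=2·10+1=21,  q_1=2·1+0=2
fundamental: x₁=21, y₁=2  (since 441 − 110·4 = 1)
(21+2√110)^2 = 881 + 84√110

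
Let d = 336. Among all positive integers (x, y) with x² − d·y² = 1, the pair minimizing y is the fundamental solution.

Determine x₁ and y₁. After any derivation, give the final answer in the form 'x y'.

√336 = [18; 3,36, …], period ℓ=2 (even) → k=1
step 0: (18, 1)  from 18·(1,0) + (0,1)
step 1: (55, 3)  from 3·(18,1) + (1,0)
fundamental: x₁=55, y₁=3  (since 3025 − 336·9 = 1)

55 3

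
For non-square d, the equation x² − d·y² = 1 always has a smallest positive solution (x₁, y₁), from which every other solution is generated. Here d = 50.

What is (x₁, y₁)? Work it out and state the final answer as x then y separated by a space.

99 14

√50 = [7; 14, …], period ℓ=1 (odd) → k=1
i=0: a=7 ⇒ p=7, q=1
i=1: a=14 ⇒ p=99, q=14
(x₁, y₁) = (99, 14);  99² − 50·14² = 1 ✓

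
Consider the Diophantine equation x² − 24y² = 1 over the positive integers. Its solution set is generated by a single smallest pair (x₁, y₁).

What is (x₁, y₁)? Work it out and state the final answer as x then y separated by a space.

5 1

√24 = [4; 1,8, …], period ℓ=2 (even) → k=1
k=0  a_k=4  p_k/q_k = 4/1
k=1  a_k=1  p_k/q_k = 5/1
(x₁, y₁) = (5, 1);  5² − 24·1² = 1 ✓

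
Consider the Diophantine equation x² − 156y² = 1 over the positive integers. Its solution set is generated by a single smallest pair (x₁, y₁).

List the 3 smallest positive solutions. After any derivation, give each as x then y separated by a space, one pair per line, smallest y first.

[12; 2,24] for √156; ℓ=2 ⇒ convergent index 1
a_0=12:  p_0=12·1+0=12,  q_0=12·0+1=1
a_1=2:  p_1=2·12+1=25,  q_1=2·1+0=2
fundamental: x₁=25, y₁=2  (since 625 − 156·4 = 1)
(x_2, y_2) = (25·25 + 156·2·2, 25·2 + 2·25) = (1249, 100)
(x_3, y_3) = (25·1249 + 156·2·100, 25·100 + 2·1249) = (62425, 4998)

25 2
1249 100
62425 4998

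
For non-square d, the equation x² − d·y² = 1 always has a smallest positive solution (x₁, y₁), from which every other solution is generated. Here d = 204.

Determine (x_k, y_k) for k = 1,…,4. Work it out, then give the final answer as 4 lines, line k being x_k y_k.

√204 → a₀=14, period (3,1,1,6,1,1,3,28); ℓ=8 even so k=7
a_0=14:  p_0=14·1+0=14,  q_0=14·0+1=1
…
a_3=1:  p_3=1·57+43=100,  q_3=1·4+3=7
a_4=6:  p_4=6·100+57=657,  q_4=6·7+4=46
…
a_6=1:  p_6=1·757+657=1414,  q_6=1·53+46=99
a_7=3:  p_7=3·1414+757=4999,  q_7=3·99+53=350
→ (4999, 350).  Check: 4999²=24990001, 204·350²=24990000, difference 1.
(4999+350√204)^2 = 49980001 + 3499300√204
(4999+350√204)^3 = 499700044999 + 34986001050√204
(4999+350√204)^4 = 4996000999920001 + 349790034998600√204

4999 350
49980001 3499300
499700044999 34986001050
4996000999920001 349790034998600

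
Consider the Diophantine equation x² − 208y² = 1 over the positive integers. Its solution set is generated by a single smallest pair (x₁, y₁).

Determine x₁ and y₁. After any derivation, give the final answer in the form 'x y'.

d=208: √d = [14; 2,2,1,2,2,28] (ℓ=6, even), read p_5/q_5
step 0: (14, 1)  from 14·(1,0) + (0,1)
step 1: (29, 2)  from 2·(14,1) + (1,0)
step 2: (72, 5)  from 2·(29,2) + (14,1)
…
step 4: (274, 19)  from 2·(101,7) + (72,5)
step 5: (649, 45)  from 2·(274,19) + (101,7)
fundamental: x₁=649, y₁=45  (since 421201 − 208·2025 = 1)

649 45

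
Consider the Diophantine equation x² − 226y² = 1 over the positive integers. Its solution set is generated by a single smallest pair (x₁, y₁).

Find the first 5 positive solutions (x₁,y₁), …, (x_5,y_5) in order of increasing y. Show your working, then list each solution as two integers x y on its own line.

451 30
406801 27060
366934051 24408090
330974107201 22016070120
298538277761251 19858470840150

[15; 30] for √226; ℓ=1 ⇒ convergent index 1
k=0  a_k=15  p_k/q_k = 15/1
k=1  a_k=30  p_k/q_k = 451/30
(x₁, y₁) = (451, 30);  451² − 226·30² = 1 ✓
(451+30√226)^2 = 406801 + 27060√226
(451+30√226)^3 = 366934051 + 24408090√226
(451+30√226)^4 = 330974107201 + 22016070120√226
(451+30√226)^5 = 298538277761251 + 19858470840150√226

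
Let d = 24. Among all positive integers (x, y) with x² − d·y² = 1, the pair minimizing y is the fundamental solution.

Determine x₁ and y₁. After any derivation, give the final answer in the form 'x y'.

5 1

d=24: √d = [4; 1,8] (ℓ=2, even), read p_1/q_1
step 0: (4, 1)  from 4·(1,0) + (0,1)
step 1: (5, 1)  from 1·(4,1) + (1,0)
fundamental: x₁=5, y₁=1  (since 25 − 24·1 = 1)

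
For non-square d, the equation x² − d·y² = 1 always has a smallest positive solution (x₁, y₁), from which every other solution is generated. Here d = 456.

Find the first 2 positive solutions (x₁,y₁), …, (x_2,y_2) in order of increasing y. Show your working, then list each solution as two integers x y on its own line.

√456 = [21; 2,1,4,1,2,42, …], period ℓ=6 (even) → k=5
k=0  a_k=21  p_k/q_k = 21/1
k=1  a_k=2  p_k/q_k = 43/2
k=2  a_k=1  p_k/q_k = 64/3
…
k=4  a_k=1  p_k/q_k = 363/17
k=5  a_k=2  p_k/q_k = 1025/48
(x₁, y₁) = (1025, 48);  1025² − 456·48² = 1 ✓
n=2: (1025,48)∘(1025,48) = (1025·1025+456·48·48, 1025·48+48·1025) = (2101249,98400)

1025 48
2101249 98400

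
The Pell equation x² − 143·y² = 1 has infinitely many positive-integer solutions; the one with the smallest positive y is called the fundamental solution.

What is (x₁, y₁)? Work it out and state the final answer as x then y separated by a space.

12 1

√143 = [11; 1,22, …], period ℓ=2 (even) → k=1
k=0  a_k=11  p_k/q_k = 11/1
k=1  a_k=1  p_k/q_k = 12/1
→ (12, 1).  Check: 12²=144, 143·1²=143, difference 1.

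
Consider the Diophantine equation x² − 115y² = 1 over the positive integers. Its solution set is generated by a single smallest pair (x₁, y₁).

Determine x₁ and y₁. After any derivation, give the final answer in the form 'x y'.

1126 105

√115 = [10; 1,2,1,1,1,1,1,2,1,20, …], period ℓ=10 (even) → k=9
a_0=10:  p_0=10·1+0=10,  q_0=10·0+1=1
…
a_3=1:  p_3=1·32+11=43,  q_3=1·3+1=4
a_4=1:  p_4=1·43+32=75,  q_4=1·4+3=7
…
a_8=2:  p_8=2·311+193=815,  q_8=2·29+18=76
a_9=1:  p_9=1·815+311=1126,  q_9=1·76+29=105
fundamental: x₁=1126, y₁=105  (since 1267876 − 115·11025 = 1)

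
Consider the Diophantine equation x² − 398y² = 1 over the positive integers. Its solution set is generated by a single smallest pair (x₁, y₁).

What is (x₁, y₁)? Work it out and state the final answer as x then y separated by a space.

399 20

√398 → a₀=19, period (1,18,1,38); ℓ=4 even so k=3
k=0  a_k=19  p_k/q_k = 19/1
k=1  a_k=1  p_k/q_k = 20/1
k=2  a_k=18  p_k/q_k = 379/19
k=3  a_k=1  p_k/q_k = 399/20
→ (399, 20).  Check: 399²=159201, 398·20²=159200, difference 1.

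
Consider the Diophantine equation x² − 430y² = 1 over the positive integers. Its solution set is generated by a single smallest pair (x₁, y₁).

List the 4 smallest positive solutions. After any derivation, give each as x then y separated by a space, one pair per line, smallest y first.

d=430: √d = [20; 1,2,1,3,1,…,2,1,40] (ℓ=14, even), read p_13/q_13
step 0: (20, 1)  from 20·(1,0) + (0,1)
step 1: (21, 1)  from 1·(20,1) + (1,0)
…
step 3: (83, 4)  from 1·(62,3) + (21,1)
step 4: (311, 15)  from 3·(83,4) + (62,3)
…
step 8: (133439, 6435)  from 6·(21794,1051) + (2675,129)
…
step 11: (754371, 36379)  from 1·(599138,28893) + (155233,7486)
step 12: (2107880, 101651)  from 2·(754371,36379) + (599138,28893)
step 13: (2862251, 138030)  from 1·(2107880,101651) + (754371,36379)
→ (2862251, 138030).  Check: 2862251²=8192480787001, 430·138030²=8192480787000, difference 1.
(2862251+138030√430)^2 = 16384961574001 + 790153011060√430
(2862251+138030√430)^3 = 93795745300289010251 + 4523232492118854090√430
(2862251+138030√430)^4 = 536933931562978654798296001 + 25893253447598574322902120√430

2862251 138030
16384961574001 790153011060
93795745300289010251 4523232492118854090
536933931562978654798296001 25893253447598574322902120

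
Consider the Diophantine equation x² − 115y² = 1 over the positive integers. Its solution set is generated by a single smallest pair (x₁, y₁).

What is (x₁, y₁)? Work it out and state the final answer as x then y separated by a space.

1126 105

√115 → a₀=10, period (1,2,1,1,1,1,1,2,1,20); ℓ=10 even so k=9
a_0=10:  p_0=10·1+0=10,  q_0=10·0+1=1
…
a_2=2:  p_2=2·11+10=32,  q_2=2·1+1=3
a_3=1:  p_3=1·32+11=43,  q_3=1·3+1=4
a_4=1:  p_4=1·43+32=75,  q_4=1·4+3=7
…
a_6=1:  p_6=1·118+75=193,  q_6=1·11+7=18
…
a_8=2:  p_8=2·311+193=815,  q_8=2·29+18=76
a_9=1:  p_9=1·815+311=1126,  q_9=1·76+29=105
→ (1126, 105).  Check: 1126²=1267876, 115·105²=1267875, difference 1.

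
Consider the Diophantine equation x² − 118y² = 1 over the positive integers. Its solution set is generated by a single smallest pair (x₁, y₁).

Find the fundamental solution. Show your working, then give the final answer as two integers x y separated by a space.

306917 28254

√118 → a₀=10, period (1,6,3,2,10,2,3,6,1,20); ℓ=10 even so k=9
step 0: (10, 1)  from 10·(1,0) + (0,1)
step 1: (11, 1)  from 1·(10,1) + (1,0)
step 2: (76, 7)  from 6·(11,1) + (10,1)
…
step 4: (554, 51)  from 2·(239,22) + (76,7)
step 5: (5779, 532)  from 10·(554,51) + (239,22)
…
step 7: (42115, 3877)  from 3·(12112,1115) + (5779,532)
step 8: (264802, 24377)  from 6·(42115,3877) + (12112,1115)
step 9: (306917, 28254)  from 1·(264802,24377) + (42115,3877)
(x₁, y₁) = (306917, 28254);  306917² − 118·28254² = 1 ✓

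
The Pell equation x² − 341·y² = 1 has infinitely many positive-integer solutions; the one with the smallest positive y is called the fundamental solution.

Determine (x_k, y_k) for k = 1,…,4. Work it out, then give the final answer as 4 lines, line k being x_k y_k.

10626551 575460
225847172311201 12230310076920
4799952989541519968951 259932027556408030380
102013890481930631287980124801 5524361894723138392975161840

√341 = [18; 2,6,1,8,2,…,6,2,36, …], period ℓ=14 (even) → k=13
i=0: a=18 ⇒ p=18, q=1
i=1: a=2 ⇒ p=37, q=2
…
i=3: a=1 ⇒ p=277, q=15
i=4: a=8 ⇒ p=2456, q=133
…
i=6: a=1 ⇒ p=7645, q=414
…
i=8: a=1 ⇒ p=28124, q=1523
i=9: a=2 ⇒ p=76727, q=4155
…
i=11: a=1 ⇒ p=718667, q=38918
i=12: a=6 ⇒ p=4953942, q=268271
i=13: a=2 ⇒ p=10626551, q=575460
(x₁, y₁) = (10626551, 575460);  10626551² − 341·575460² = 1 ✓
n=2: (10626551,575460)∘(10626551,575460) = (10626551·10626551+341·575460·575460, 10626551·575460+575460·10626551) = (225847172311201,12230310076920)
n=3: (225847172311201,12230310076920)∘(10626551,575460) = (10626551·225847172311201+341·575460·12230310076920, 10626551·12230310076920+575460·225847172311201) = (4799952989541519968951,259932027556408030380)
n=4: (4799952989541519968951,259932027556408030380)∘(10626551,575460) = (10626551·4799952989541519968951+341·575460·259932027556408030380, 10626551·259932027556408030380+575460·4799952989541519968951) = (102013890481930631287980124801,5524361894723138392975161840)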